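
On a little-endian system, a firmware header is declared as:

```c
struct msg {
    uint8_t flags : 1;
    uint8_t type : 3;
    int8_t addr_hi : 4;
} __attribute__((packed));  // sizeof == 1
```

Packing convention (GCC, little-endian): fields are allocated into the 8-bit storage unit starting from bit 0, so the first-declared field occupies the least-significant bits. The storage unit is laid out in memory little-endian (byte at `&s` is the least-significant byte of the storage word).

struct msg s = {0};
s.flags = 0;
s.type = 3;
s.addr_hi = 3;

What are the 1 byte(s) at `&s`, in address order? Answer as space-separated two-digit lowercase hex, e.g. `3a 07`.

[0+:1] flags=0 & 0x1 = 0x0; word=0x00
[1+:3] type=3 & 0x7 = 0x3; word=0x06
[4+:4] addr_hi=3 & 0xf = 0x3; word=0x36
word = 0x36 → little-endian bytes:
  [0]=0x36

36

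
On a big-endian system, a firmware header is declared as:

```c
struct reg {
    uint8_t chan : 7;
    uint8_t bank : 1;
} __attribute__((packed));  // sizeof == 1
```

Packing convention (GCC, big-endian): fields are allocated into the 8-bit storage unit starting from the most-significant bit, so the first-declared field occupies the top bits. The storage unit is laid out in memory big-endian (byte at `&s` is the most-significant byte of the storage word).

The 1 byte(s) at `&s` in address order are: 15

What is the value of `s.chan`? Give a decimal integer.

[0]=0x15 (big-endian) → word 0x15
chan [1+:7] = (word>>1) & 0x7f = 10  ←
bank [0+:1] = (word>>0) & 0x1 = 1

10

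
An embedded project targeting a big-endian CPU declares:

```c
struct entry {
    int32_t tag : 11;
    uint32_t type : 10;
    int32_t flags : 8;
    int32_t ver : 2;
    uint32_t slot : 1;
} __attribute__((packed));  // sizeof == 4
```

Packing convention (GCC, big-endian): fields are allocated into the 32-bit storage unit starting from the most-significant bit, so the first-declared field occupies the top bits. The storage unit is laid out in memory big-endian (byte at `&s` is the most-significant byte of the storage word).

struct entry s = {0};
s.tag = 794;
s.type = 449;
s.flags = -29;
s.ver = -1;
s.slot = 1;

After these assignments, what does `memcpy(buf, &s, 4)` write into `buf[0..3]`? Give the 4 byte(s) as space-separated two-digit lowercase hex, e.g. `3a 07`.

63 4e 0f 1f

tag:11 = 794 → 0x31a << 21 → word 0x63400000
type:10 = 449 → 0x1c1 << 11 → word 0x634e0800
flags:8 = -29 → 0xe3 << 3 → word 0x634e0f18
ver:2 = -1 → 0x3 << 1 → word 0x634e0f1e
slot:1 = 1 → 0x1 << 0 → word 0x634e0f1f
word = 0x634e0f1f → big-endian bytes:
  [0]=0x63  [1]=0x4e  [2]=0x0f  [3]=0x1f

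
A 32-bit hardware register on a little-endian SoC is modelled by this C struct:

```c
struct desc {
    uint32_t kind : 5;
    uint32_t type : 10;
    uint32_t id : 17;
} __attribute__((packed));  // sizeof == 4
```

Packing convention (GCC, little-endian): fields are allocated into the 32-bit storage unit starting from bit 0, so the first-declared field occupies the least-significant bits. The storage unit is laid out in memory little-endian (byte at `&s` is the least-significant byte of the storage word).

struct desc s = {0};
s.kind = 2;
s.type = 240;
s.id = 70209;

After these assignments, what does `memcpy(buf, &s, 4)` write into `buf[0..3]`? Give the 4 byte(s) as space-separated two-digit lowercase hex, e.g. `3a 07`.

kind:5 = 2 → 0x2 << 0 → word 0x00000002
type:10 = 240 → 0xf0 << 5 → word 0x00001e02
id:17 = 70209 → 0x11241 << 15 → word 0x89209e02
word = 0x89209e02 → little-endian bytes:
  [0]=0x02  [1]=0x9e  [2]=0x20  [3]=0x89

02 9e 20 89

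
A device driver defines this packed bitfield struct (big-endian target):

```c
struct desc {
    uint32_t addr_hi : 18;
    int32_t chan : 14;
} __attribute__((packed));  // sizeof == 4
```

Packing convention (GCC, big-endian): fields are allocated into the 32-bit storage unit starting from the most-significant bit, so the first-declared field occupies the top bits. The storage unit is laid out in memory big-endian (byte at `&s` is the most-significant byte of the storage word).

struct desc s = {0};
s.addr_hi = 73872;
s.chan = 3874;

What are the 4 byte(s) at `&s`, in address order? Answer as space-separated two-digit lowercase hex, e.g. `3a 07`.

48 24 0f 22

addr_hi:18 = 73872 → 0x12090 << 14 → word 0x48240000
chan:14 = 3874 → 0xf22 << 0 → word 0x48240f22
word = 0x48240f22 → big-endian bytes:
  [0]=0x48  [1]=0x24  [2]=0x0f  [3]=0x22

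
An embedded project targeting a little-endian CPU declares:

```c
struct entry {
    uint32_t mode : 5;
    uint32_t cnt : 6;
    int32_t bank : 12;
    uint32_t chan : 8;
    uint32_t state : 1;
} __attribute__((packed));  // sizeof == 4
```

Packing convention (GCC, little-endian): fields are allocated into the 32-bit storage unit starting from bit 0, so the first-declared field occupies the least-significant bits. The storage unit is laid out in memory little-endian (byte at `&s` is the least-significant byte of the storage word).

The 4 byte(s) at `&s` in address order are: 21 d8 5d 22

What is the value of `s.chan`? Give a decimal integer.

[0]=0x21 [1]=0xd8 [2]=0x5d [3]=0x22 (little-endian) → word 0x225dd821
mode [0+:5] = (word>>0) & 0x1f = 1
cnt [5+:6] = (word>>5) & 0x3f = 1
bank [11+:12] = (word>>11) & 0xfff = 3003
chan [23+:8] = (word>>23) & 0xff = 68  ←
state [31+:1] = (word>>31) & 0x1 = 0

68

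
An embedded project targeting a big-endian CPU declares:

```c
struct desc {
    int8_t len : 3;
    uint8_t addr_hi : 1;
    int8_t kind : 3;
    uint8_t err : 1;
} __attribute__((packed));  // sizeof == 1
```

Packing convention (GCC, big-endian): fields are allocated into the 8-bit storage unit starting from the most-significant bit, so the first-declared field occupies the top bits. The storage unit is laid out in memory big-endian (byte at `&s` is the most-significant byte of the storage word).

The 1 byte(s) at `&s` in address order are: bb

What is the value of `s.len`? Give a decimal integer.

[0]=0xbb (big-endian) → word 0xbb
len [5+:3] = (word>>5) & 0x7 = 5  ←
addr_hi [4+:1] = (word>>4) & 0x1 = 1
kind [1+:3] = (word>>1) & 0x7 = 5
err [0+:1] = (word>>0) & 0x1 = 1
len signed 3b, MSB=1: 5 - 8 = -3

-3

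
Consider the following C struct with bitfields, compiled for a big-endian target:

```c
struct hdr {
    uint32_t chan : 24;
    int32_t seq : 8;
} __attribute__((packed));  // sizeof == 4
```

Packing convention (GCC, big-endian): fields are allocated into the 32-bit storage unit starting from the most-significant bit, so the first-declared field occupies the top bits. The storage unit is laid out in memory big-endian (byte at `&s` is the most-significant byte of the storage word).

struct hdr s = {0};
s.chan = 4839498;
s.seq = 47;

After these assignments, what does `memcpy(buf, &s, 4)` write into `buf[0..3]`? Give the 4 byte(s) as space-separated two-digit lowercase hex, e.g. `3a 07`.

49 d8 4a 2f

[8+:24] chan=4839498 & 0xffffff = 0x49d84a; word=0x49d84a00
[0+:8] seq=47 & 0xff = 0x2f; word=0x49d84a2f
word = 0x49d84a2f → big-endian bytes:
  [0]=0x49  [1]=0xd8  [2]=0x4a  [3]=0x2f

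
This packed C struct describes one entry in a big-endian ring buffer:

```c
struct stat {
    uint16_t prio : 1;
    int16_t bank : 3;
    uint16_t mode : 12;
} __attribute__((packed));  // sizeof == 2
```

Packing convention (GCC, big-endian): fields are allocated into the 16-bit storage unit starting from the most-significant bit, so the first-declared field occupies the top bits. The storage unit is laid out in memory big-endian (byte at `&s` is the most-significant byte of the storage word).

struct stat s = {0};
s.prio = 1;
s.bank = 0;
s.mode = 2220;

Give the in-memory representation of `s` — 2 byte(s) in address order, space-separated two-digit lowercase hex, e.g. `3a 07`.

prio (1b) val=1 bits=0x1 at bit 15: 0x8000
bank (3b) val=0 bits=0x0 at bit 12: 0x8000
mode (12b) val=2220 bits=0x8ac at bit 0: 0x88ac
word = 0x88ac → big-endian bytes:
  [0]=0x88  [1]=0xac

88 ac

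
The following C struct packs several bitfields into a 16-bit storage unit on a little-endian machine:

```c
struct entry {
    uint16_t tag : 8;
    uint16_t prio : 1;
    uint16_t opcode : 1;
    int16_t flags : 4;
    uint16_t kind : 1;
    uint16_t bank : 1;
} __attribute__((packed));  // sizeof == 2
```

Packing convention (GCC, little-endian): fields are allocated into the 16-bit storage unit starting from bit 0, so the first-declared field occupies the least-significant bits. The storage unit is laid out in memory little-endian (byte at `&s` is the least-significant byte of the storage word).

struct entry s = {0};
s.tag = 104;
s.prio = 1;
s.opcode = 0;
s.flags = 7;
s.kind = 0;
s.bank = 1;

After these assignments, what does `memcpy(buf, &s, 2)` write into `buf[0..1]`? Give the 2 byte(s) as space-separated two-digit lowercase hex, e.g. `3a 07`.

tag:8 = 104 → 0x68 << 0 → word 0x0068
prio:1 = 1 → 0x1 << 8 → word 0x0168
opcode:1 = 0 → 0x0 << 9 → word 0x0168
flags:4 = 7 → 0x7 << 10 → word 0x1d68
kind:1 = 0 → 0x0 << 14 → word 0x1d68
bank:1 = 1 → 0x1 << 15 → word 0x9d68
word = 0x9d68 → little-endian bytes:
  [0]=0x68  [1]=0x9d

68 9d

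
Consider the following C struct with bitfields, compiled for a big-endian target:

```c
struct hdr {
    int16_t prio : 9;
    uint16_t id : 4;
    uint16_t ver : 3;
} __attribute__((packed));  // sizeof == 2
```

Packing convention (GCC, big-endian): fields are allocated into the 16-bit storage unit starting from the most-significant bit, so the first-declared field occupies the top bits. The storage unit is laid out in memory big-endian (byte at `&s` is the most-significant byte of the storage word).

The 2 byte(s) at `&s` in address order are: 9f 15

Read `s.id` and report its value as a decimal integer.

[0]=0x9f [1]=0x15 (big-endian) → word 0x9f15
prio [7+:9] = (word>>7) & 0x1ff = 318
id [3+:4] = (word>>3) & 0xf = 2  ←
ver [0+:3] = (word>>0) & 0x7 = 5

2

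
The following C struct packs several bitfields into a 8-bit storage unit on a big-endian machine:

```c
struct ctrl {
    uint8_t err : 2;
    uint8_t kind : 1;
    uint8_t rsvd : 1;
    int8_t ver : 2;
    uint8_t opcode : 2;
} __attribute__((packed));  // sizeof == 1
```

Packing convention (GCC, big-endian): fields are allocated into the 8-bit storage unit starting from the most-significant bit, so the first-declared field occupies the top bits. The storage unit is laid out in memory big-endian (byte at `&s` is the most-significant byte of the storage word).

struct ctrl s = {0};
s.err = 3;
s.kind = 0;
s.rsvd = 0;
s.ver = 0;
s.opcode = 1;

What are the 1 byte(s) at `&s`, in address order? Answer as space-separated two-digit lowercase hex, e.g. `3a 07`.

[6+:2] err=3 & 0x3 = 0x3; word=0xc0
[5+:1] kind=0 & 0x1 = 0x0; word=0xc0
[4+:1] rsvd=0 & 0x1 = 0x0; word=0xc0
[2+:2] ver=0 & 0x3 = 0x0; word=0xc0
[0+:2] opcode=1 & 0x3 = 0x1; word=0xc1
word = 0xc1 → big-endian bytes:
  [0]=0xc1

c1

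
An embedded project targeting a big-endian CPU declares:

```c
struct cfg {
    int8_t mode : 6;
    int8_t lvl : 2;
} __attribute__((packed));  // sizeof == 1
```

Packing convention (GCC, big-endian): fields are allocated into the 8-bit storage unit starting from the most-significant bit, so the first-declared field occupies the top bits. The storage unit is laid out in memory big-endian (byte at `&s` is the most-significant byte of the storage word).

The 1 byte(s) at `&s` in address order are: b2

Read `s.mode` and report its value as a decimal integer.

-20

[0]=0xb2 (big-endian) → word 0xb2
mode [2+:6] = (word>>2) & 0x3f = 44  ←
lvl [0+:2] = (word>>0) & 0x3 = 2
mode signed 6b, MSB=1: 44 - 64 = -20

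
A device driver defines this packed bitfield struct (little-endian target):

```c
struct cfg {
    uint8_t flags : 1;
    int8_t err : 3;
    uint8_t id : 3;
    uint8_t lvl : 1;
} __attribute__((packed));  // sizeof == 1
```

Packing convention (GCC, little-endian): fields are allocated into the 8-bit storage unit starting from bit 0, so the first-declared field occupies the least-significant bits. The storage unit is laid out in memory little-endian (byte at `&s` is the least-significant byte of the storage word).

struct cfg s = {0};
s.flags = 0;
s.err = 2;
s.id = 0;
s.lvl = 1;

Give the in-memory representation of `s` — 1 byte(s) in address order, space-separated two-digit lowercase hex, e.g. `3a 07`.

84

flags (1b) val=0 bits=0x0 at bit 0: 0x00
err (3b) val=2 bits=0x2 at bit 1: 0x04
id (3b) val=0 bits=0x0 at bit 4: 0x04
lvl (1b) val=1 bits=0x1 at bit 7: 0x84
word = 0x84 → little-endian bytes:
  [0]=0x84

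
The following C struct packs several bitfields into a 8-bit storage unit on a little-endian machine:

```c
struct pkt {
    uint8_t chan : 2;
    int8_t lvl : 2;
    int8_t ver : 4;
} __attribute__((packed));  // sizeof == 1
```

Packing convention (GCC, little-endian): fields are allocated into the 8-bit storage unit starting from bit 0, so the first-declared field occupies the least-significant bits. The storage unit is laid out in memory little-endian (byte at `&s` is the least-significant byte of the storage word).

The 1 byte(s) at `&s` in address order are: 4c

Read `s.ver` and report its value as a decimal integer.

4

[0]=0x4c (little-endian) → word 0x4c
chan:2 @ bit 0 → (0x4c>>0)&0x3 = 0x0
lvl:2 @ bit 2 → (0x4c>>2)&0x3 = 0x3
ver:4 @ bit 4 → (0x4c>>4)&0xf = 0x4  ←
ver signed 4b, MSB=0: value = 4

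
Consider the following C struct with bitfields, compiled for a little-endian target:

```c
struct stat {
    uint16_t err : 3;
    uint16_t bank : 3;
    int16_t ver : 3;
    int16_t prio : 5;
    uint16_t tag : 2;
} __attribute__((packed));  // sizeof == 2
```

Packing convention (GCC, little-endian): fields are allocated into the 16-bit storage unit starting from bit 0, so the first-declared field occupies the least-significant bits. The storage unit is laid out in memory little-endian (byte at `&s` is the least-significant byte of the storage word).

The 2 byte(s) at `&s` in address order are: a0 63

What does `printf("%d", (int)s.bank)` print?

[0]=0xa0 [1]=0x63 (little-endian) → word 0x63a0
err [0+:3] = (word>>0) & 0x7 = 0
bank [3+:3] = (word>>3) & 0x7 = 4  ←
ver [6+:3] = (word>>6) & 0x7 = 6
prio [9+:5] = (word>>9) & 0x1f = 17
tag [14+:2] = (word>>14) & 0x3 = 1

4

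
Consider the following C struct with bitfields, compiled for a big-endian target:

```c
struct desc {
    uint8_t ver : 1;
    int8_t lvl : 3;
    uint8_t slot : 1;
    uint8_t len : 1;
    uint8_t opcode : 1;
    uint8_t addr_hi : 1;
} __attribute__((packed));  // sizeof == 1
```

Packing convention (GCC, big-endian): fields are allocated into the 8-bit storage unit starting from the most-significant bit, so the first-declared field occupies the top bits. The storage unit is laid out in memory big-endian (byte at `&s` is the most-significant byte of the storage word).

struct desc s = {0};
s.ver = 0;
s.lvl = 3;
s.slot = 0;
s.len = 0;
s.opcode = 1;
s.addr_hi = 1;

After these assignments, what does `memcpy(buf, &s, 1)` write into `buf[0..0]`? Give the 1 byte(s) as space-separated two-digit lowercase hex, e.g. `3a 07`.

33

ver (1b) val=0 bits=0x0 at bit 7: 0x00
lvl (3b) val=3 bits=0x3 at bit 4: 0x30
slot (1b) val=0 bits=0x0 at bit 3: 0x30
len (1b) val=0 bits=0x0 at bit 2: 0x30
opcode (1b) val=1 bits=0x1 at bit 1: 0x32
addr_hi (1b) val=1 bits=0x1 at bit 0: 0x33
word = 0x33 → big-endian bytes:
  [0]=0x33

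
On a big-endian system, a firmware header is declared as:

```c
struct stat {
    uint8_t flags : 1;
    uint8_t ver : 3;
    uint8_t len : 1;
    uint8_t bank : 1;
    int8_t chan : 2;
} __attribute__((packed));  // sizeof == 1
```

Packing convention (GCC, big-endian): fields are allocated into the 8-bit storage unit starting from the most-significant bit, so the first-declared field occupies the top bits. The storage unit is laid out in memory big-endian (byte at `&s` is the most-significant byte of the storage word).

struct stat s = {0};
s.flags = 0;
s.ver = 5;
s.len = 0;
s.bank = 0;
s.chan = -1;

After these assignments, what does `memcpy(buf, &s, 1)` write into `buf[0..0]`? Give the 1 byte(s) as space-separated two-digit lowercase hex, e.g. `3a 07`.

flags:1 = 0 → 0x0 << 7 → word 0x00
ver:3 = 5 → 0x5 << 4 → word 0x50
len:1 = 0 → 0x0 << 3 → word 0x50
bank:1 = 0 → 0x0 << 2 → word 0x50
chan:2 = -1 → 0x3 << 0 → word 0x53
word = 0x53 → big-endian bytes:
  [0]=0x53

53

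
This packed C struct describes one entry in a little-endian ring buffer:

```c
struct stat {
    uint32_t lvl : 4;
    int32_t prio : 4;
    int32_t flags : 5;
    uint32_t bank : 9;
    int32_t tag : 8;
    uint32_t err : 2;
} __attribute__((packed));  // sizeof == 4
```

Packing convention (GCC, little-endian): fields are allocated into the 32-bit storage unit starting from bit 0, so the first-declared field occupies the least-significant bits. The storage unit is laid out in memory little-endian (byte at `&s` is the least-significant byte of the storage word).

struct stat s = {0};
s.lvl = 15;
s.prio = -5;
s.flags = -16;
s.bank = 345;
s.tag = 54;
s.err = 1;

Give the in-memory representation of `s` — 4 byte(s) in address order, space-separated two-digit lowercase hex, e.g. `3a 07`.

lvl (4b) val=15 bits=0xf at bit 0: 0x0000000f
prio (4b) val=-5 bits=0xb at bit 4: 0x000000bf
flags (5b) val=-16 bits=0x10 at bit 8: 0x000010bf
bank (9b) val=345 bits=0x159 at bit 13: 0x002b30bf
tag (8b) val=54 bits=0x36 at bit 22: 0x0dab30bf
err (2b) val=1 bits=0x1 at bit 30: 0x4dab30bf
word = 0x4dab30bf → little-endian bytes:
  [0]=0xbf  [1]=0x30  [2]=0xab  [3]=0x4d

bf 30 ab 4d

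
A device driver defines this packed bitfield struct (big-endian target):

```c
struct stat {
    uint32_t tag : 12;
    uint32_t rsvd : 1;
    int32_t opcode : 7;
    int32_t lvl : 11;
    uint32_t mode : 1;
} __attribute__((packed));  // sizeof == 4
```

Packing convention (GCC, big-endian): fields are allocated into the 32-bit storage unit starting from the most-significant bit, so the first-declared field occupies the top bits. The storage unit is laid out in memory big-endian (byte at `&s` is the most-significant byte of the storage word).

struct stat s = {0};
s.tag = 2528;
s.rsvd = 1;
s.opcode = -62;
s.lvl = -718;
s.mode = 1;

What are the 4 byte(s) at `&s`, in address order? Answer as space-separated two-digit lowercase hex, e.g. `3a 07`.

tag (12b) val=2528 bits=0x9e0 at bit 20: 0x9e000000
rsvd (1b) val=1 bits=0x1 at bit 19: 0x9e080000
opcode (7b) val=-62 bits=0x42 at bit 12: 0x9e0c2000
lvl (11b) val=-718 bits=0x532 at bit 1: 0x9e0c2a64
mode (1b) val=1 bits=0x1 at bit 0: 0x9e0c2a65
word = 0x9e0c2a65 → big-endian bytes:
  [0]=0x9e  [1]=0x0c  [2]=0x2a  [3]=0x65

9e 0c 2a 65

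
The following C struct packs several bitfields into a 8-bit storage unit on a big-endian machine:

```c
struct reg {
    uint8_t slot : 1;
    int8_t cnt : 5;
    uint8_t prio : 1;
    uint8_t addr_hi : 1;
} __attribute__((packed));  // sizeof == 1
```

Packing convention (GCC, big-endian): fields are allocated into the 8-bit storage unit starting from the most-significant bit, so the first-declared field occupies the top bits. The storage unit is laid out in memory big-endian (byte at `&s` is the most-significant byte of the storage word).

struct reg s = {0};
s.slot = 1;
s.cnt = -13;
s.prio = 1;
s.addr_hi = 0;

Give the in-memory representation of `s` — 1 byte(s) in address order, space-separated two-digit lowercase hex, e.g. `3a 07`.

[7+:1] slot=1 & 0x1 = 0x1; word=0x80
[2+:5] cnt=-13 & 0x1f = 0x13; word=0xcc
[1+:1] prio=1 & 0x1 = 0x1; word=0xce
[0+:1] addr_hi=0 & 0x1 = 0x0; word=0xce
word = 0xce → big-endian bytes:
  [0]=0xce

ce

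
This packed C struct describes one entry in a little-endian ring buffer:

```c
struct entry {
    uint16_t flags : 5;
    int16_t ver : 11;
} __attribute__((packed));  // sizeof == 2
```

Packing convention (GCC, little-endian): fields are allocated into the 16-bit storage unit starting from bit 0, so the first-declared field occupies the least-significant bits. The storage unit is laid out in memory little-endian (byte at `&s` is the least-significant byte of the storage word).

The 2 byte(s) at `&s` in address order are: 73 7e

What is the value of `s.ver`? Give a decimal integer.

1011

[0]=0x73 [1]=0x7e (little-endian) → word 0x7e73
flags:5 @ bit 0 → (0x7e73>>0)&0x1f = 0x13
ver:11 @ bit 5 → (0x7e73>>5)&0x7ff = 0x3f3  ←
ver signed 11b, MSB=0: value = 1011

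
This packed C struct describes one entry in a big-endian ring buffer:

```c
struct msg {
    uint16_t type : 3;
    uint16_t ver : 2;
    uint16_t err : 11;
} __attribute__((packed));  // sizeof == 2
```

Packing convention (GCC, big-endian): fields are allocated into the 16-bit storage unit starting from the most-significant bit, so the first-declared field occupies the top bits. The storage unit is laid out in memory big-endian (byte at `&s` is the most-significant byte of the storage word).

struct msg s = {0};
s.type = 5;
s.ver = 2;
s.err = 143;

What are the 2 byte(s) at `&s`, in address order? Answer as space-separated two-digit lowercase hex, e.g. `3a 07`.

type (3b) val=5 bits=0x5 at bit 13: 0xa000
ver (2b) val=2 bits=0x2 at bit 11: 0xb000
err (11b) val=143 bits=0x8f at bit 0: 0xb08f
word = 0xb08f → big-endian bytes:
  [0]=0xb0  [1]=0x8f

b0 8f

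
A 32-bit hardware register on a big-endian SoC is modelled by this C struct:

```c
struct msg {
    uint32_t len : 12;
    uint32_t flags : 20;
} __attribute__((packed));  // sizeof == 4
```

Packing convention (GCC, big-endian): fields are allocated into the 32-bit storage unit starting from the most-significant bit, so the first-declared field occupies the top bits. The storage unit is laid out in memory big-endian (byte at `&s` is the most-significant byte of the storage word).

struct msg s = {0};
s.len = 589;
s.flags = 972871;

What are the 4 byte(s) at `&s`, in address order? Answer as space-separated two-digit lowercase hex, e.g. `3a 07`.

24 de d8 47

len (12b) val=589 bits=0x24d at bit 20: 0x24d00000
flags (20b) val=972871 bits=0xed847 at bit 0: 0x24ded847
word = 0x24ded847 → big-endian bytes:
  [0]=0x24  [1]=0xde  [2]=0xd8  [3]=0x47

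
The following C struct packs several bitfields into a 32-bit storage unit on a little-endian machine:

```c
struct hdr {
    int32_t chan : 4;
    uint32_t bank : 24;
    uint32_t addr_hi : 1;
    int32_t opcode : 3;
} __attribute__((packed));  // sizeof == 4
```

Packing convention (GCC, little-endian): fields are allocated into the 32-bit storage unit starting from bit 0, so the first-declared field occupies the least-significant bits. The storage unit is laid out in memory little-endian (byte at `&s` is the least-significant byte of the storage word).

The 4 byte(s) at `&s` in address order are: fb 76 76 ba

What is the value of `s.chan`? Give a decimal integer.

-5

[0]=0xfb [1]=0x76 [2]=0x76 [3]=0xba (little-endian) → word 0xba7676fb
chan:4 @ bit 0 → (0xba7676fb>>0)&0xf = 0xb  ←
bank:24 @ bit 4 → (0xba7676fb>>4)&0xffffff = 0xa7676f
addr_hi:1 @ bit 28 → (0xba7676fb>>28)&0x1 = 0x1
opcode:3 @ bit 29 → (0xba7676fb>>29)&0x7 = 0x5
chan signed 4b, MSB=1: 11 - 16 = -5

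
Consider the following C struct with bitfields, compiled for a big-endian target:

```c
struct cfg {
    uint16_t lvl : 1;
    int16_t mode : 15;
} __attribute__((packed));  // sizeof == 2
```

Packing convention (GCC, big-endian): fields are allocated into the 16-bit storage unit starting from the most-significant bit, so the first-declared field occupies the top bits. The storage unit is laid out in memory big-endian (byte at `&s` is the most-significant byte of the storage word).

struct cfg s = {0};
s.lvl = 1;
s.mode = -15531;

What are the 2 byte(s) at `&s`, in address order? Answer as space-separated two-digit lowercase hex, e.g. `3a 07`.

c3 55

lvl (1b) val=1 bits=0x1 at bit 15: 0x8000
mode (15b) val=-15531 bits=0x4355 at bit 0: 0xc355
word = 0xc355 → big-endian bytes:
  [0]=0xc3  [1]=0x55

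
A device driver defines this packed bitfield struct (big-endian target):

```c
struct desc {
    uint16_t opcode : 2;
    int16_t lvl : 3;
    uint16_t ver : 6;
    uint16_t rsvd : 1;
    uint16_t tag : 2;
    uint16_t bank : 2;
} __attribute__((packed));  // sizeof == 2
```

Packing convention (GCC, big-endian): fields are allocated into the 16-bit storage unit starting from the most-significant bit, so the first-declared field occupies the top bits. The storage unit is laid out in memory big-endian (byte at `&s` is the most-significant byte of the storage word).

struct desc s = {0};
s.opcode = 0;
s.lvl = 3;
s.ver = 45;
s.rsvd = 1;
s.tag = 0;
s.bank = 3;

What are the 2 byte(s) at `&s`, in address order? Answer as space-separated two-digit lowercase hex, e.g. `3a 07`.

[14+:2] opcode=0 & 0x3 = 0x0; word=0x0000
[11+:3] lvl=3 & 0x7 = 0x3; word=0x1800
[5+:6] ver=45 & 0x3f = 0x2d; word=0x1da0
[4+:1] rsvd=1 & 0x1 = 0x1; word=0x1db0
[2+:2] tag=0 & 0x3 = 0x0; word=0x1db0
[0+:2] bank=3 & 0x3 = 0x3; word=0x1db3
word = 0x1db3 → big-endian bytes:
  [0]=0x1d  [1]=0xb3

1d b3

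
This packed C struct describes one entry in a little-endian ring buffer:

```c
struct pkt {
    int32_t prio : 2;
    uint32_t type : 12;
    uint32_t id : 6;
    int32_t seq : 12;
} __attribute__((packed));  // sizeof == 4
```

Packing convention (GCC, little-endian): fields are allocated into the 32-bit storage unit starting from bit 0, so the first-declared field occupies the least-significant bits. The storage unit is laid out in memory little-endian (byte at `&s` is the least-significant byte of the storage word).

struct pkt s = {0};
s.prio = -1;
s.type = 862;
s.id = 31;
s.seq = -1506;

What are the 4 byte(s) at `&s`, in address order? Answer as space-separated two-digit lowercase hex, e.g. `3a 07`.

7b cd e7 a1

prio (2b) val=-1 bits=0x3 at bit 0: 0x00000003
type (12b) val=862 bits=0x35e at bit 2: 0x00000d7b
id (6b) val=31 bits=0x1f at bit 14: 0x0007cd7b
seq (12b) val=-1506 bits=0xa1e at bit 20: 0xa1e7cd7b
word = 0xa1e7cd7b → little-endian bytes:
  [0]=0x7b  [1]=0xcd  [2]=0xe7  [3]=0xa1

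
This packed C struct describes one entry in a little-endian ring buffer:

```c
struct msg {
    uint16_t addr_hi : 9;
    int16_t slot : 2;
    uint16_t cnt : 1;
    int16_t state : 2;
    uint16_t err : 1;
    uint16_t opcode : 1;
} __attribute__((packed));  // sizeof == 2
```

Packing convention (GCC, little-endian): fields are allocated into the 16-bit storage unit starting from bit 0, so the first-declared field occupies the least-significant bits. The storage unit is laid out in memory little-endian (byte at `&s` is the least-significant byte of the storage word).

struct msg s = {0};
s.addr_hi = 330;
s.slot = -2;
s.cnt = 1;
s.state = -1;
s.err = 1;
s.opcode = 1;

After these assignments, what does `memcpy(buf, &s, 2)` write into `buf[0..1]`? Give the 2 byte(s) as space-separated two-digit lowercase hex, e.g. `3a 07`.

addr_hi:9 = 330 → 0x14a << 0 → word 0x014a
slot:2 = -2 → 0x2 << 9 → word 0x054a
cnt:1 = 1 → 0x1 << 11 → word 0x0d4a
state:2 = -1 → 0x3 << 12 → word 0x3d4a
err:1 = 1 → 0x1 << 14 → word 0x7d4a
opcode:1 = 1 → 0x1 << 15 → word 0xfd4a
word = 0xfd4a → little-endian bytes:
  [0]=0x4a  [1]=0xfd

4a fd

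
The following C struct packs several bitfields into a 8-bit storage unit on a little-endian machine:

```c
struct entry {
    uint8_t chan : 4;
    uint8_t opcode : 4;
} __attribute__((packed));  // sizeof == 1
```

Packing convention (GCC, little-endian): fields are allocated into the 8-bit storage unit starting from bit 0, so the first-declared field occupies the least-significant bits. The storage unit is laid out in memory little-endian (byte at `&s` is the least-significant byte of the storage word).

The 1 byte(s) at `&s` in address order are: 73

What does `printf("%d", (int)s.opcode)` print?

7

[0]=0x73 (little-endian) → word 0x73
chan [0+:4] = (word>>0) & 0xf = 3
opcode [4+:4] = (word>>4) & 0xf = 7  ←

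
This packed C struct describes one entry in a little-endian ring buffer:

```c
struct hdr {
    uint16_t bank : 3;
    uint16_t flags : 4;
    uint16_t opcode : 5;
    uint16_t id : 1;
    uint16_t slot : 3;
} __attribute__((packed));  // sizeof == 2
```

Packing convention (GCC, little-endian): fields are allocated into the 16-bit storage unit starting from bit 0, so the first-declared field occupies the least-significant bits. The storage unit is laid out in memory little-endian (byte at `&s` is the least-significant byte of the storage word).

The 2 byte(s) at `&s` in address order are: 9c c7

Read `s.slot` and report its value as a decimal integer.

6

[0]=0x9c [1]=0xc7 (little-endian) → word 0xc79c
bank [0+:3] = (word>>0) & 0x7 = 4
flags [3+:4] = (word>>3) & 0xf = 3
opcode [7+:5] = (word>>7) & 0x1f = 15
id [12+:1] = (word>>12) & 0x1 = 0
slot [13+:3] = (word>>13) & 0x7 = 6  ←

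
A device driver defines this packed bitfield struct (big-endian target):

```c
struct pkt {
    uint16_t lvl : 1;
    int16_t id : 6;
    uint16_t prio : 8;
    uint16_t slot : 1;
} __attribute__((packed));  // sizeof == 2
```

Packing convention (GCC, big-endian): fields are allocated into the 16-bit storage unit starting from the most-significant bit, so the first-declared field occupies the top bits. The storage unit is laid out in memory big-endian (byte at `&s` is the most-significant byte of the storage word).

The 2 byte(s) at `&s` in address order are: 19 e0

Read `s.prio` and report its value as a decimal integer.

[0]=0x19 [1]=0xe0 (big-endian) → word 0x19e0
lvl [15+:1] = (word>>15) & 0x1 = 0
id [9+:6] = (word>>9) & 0x3f = 12
prio [1+:8] = (word>>1) & 0xff = 240  ←
slot [0+:1] = (word>>0) & 0x1 = 0

240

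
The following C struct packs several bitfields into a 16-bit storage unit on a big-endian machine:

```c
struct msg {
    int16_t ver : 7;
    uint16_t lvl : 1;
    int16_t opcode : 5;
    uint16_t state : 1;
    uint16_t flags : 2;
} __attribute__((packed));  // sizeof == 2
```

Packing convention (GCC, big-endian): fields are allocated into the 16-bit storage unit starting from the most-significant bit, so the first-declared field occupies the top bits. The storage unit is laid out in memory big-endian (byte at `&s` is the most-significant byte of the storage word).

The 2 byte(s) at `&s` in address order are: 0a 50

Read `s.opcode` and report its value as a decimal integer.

[0]=0x0a [1]=0x50 (big-endian) → word 0x0a50
ver [9+:7] = (word>>9) & 0x7f = 5
lvl [8+:1] = (word>>8) & 0x1 = 0
opcode [3+:5] = (word>>3) & 0x1f = 10  ←
state [2+:1] = (word>>2) & 0x1 = 0
flags [0+:2] = (word>>0) & 0x3 = 0
opcode signed 5b, MSB=0: value = 10

10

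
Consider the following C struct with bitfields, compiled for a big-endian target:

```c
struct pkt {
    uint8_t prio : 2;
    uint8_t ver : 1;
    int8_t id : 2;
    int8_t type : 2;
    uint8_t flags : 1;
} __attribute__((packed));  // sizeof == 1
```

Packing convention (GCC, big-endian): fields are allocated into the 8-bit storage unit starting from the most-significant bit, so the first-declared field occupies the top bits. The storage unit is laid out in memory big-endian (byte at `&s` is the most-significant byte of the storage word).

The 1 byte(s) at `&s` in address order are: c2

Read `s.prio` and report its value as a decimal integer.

3

[0]=0xc2 (big-endian) → word 0xc2
prio [6+:2] = (word>>6) & 0x3 = 3  ←
ver [5+:1] = (word>>5) & 0x1 = 0
id [3+:2] = (word>>3) & 0x3 = 0
type [1+:2] = (word>>1) & 0x3 = 1
flags [0+:1] = (word>>0) & 0x1 = 0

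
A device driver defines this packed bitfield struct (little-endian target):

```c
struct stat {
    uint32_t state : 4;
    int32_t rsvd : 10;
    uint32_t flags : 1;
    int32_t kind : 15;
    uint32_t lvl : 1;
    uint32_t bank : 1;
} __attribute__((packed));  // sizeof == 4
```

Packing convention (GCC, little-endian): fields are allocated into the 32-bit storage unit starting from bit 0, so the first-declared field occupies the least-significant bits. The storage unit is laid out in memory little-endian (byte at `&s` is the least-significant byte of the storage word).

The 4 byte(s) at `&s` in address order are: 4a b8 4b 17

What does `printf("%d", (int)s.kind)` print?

11927

[0]=0x4a [1]=0xb8 [2]=0x4b [3]=0x17 (little-endian) → word 0x174bb84a
state [0+:4] = (word>>0) & 0xf = 10
rsvd [4+:10] = (word>>4) & 0x3ff = 900
flags [14+:1] = (word>>14) & 0x1 = 0
kind [15+:15] = (word>>15) & 0x7fff = 11927  ←
lvl [30+:1] = (word>>30) & 0x1 = 0
bank [31+:1] = (word>>31) & 0x1 = 0
kind signed 15b, MSB=0: value = 11927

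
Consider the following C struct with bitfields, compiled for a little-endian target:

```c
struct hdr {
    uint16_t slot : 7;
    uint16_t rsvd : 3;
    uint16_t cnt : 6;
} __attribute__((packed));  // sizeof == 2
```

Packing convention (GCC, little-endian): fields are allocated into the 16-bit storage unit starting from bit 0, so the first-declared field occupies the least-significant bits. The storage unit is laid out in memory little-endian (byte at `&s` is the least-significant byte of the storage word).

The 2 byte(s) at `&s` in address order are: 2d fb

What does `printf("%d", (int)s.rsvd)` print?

6

[0]=0x2d [1]=0xfb (little-endian) → word 0xfb2d
slot [0+:7] = (word>>0) & 0x7f = 45
rsvd [7+:3] = (word>>7) & 0x7 = 6  ←
cnt [10+:6] = (word>>10) & 0x3f = 62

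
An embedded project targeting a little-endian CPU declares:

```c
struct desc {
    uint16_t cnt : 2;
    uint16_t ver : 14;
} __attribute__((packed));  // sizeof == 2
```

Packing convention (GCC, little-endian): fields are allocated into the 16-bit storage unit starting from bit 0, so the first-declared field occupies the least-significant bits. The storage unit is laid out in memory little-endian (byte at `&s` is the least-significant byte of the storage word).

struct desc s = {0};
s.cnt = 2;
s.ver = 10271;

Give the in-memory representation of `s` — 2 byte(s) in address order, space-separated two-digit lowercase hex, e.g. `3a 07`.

[0+:2] cnt=2 & 0x3 = 0x2; word=0x0002
[2+:14] ver=10271 & 0x3fff = 0x281f; word=0xa07e
word = 0xa07e → little-endian bytes:
  [0]=0x7e  [1]=0xa0

7e a0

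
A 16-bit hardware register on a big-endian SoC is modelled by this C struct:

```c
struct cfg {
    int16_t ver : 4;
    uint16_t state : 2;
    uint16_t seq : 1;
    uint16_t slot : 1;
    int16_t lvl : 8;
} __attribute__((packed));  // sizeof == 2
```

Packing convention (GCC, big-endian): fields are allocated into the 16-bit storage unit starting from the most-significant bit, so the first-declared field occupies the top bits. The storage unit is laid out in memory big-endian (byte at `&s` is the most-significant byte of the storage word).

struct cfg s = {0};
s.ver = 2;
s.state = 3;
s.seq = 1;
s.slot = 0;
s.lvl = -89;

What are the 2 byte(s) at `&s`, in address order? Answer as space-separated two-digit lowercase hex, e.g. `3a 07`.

2e a7

ver:4 = 2 → 0x2 << 12 → word 0x2000
state:2 = 3 → 0x3 << 10 → word 0x2c00
seq:1 = 1 → 0x1 << 9 → word 0x2e00
slot:1 = 0 → 0x0 << 8 → word 0x2e00
lvl:8 = -89 → 0xa7 << 0 → word 0x2ea7
word = 0x2ea7 → big-endian bytes:
  [0]=0x2e  [1]=0xa7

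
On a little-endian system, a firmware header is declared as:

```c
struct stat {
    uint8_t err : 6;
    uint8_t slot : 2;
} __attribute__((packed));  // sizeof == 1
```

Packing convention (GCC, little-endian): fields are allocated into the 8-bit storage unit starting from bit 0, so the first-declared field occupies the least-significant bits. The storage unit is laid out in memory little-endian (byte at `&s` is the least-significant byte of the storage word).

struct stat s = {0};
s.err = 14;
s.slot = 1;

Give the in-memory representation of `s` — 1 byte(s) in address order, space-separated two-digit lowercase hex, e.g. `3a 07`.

[0+:6] err=14 & 0x3f = 0xe; word=0x0e
[6+:2] slot=1 & 0x3 = 0x1; word=0x4e
word = 0x4e → little-endian bytes:
  [0]=0x4e

4e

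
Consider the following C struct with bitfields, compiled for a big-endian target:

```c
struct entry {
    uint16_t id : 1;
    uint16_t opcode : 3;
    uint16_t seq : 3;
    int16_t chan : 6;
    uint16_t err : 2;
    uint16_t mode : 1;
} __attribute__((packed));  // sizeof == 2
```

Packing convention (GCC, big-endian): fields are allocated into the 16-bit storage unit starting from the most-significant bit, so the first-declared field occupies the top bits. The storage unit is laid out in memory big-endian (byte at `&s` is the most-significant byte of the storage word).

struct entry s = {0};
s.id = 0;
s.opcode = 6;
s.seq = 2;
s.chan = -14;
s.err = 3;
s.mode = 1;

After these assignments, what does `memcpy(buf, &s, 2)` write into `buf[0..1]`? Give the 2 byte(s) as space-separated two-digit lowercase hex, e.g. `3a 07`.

id (1b) val=0 bits=0x0 at bit 15: 0x0000
opcode (3b) val=6 bits=0x6 at bit 12: 0x6000
seq (3b) val=2 bits=0x2 at bit 9: 0x6400
chan (6b) val=-14 bits=0x32 at bit 3: 0x6590
err (2b) val=3 bits=0x3 at bit 1: 0x6596
mode (1b) val=1 bits=0x1 at bit 0: 0x6597
word = 0x6597 → big-endian bytes:
  [0]=0x65  [1]=0x97

65 97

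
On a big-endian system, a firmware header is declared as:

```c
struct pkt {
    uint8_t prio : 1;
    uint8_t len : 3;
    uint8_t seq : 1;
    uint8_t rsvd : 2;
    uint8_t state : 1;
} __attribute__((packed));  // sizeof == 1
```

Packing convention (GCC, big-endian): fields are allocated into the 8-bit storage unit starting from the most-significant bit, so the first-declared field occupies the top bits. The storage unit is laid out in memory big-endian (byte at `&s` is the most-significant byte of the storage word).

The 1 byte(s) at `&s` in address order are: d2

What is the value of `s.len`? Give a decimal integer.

5

[0]=0xd2 (big-endian) → word 0xd2
prio:1 @ bit 7 → (0xd2>>7)&0x1 = 0x1
len:3 @ bit 4 → (0xd2>>4)&0x7 = 0x5  ←
seq:1 @ bit 3 → (0xd2>>3)&0x1 = 0x0
rsvd:2 @ bit 1 → (0xd2>>1)&0x3 = 0x1
state:1 @ bit 0 → (0xd2>>0)&0x1 = 0x0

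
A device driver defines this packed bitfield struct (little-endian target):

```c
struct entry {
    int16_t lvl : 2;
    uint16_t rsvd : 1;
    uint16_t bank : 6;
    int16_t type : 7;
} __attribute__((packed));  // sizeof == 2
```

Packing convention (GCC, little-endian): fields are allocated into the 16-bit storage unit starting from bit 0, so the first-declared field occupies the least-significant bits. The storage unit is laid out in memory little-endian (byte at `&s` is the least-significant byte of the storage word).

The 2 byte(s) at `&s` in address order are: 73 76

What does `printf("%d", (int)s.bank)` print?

14

[0]=0x73 [1]=0x76 (little-endian) → word 0x7673
lvl:2 @ bit 0 → (0x7673>>0)&0x3 = 0x3
rsvd:1 @ bit 2 → (0x7673>>2)&0x1 = 0x0
bank:6 @ bit 3 → (0x7673>>3)&0x3f = 0xe  ←
type:7 @ bit 9 → (0x7673>>9)&0x7f = 0x3b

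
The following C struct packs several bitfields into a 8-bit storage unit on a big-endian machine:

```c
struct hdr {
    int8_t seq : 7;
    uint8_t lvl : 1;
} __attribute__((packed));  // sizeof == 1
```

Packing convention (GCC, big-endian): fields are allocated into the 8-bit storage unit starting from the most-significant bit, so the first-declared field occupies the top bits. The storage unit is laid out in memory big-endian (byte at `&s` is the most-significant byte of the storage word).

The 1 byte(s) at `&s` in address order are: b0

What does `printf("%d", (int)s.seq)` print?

[0]=0xb0 (big-endian) → word 0xb0
seq [1+:7] = (word>>1) & 0x7f = 88  ←
lvl [0+:1] = (word>>0) & 0x1 = 0
seq signed 7b, MSB=1: 88 - 128 = -40

-40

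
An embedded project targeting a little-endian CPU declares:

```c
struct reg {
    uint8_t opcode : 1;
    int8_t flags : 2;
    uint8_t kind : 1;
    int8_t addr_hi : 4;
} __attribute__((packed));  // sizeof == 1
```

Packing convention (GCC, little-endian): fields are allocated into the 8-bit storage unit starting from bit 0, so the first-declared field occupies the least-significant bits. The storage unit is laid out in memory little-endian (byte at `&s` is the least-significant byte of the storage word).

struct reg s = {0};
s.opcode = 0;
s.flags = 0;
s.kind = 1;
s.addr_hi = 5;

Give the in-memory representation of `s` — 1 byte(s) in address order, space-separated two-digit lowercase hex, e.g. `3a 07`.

58

opcode (1b) val=0 bits=0x0 at bit 0: 0x00
flags (2b) val=0 bits=0x0 at bit 1: 0x00
kind (1b) val=1 bits=0x1 at bit 3: 0x08
addr_hi (4b) val=5 bits=0x5 at bit 4: 0x58
word = 0x58 → little-endian bytes:
  [0]=0x58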